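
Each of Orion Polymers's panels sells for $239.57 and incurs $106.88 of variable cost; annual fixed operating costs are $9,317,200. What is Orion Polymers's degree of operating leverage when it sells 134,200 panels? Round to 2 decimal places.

Total contribution margin = 134,200 × $132.69 = $17,806,998.00.
Operating income = contribution − fixed costs = $17,806,998.00 − $9,317,200 = $8,489,798.00.
So DOL = total CM / EBIT = $17,806,998.00 / $8,489,798.00 = 2.0975.

2.10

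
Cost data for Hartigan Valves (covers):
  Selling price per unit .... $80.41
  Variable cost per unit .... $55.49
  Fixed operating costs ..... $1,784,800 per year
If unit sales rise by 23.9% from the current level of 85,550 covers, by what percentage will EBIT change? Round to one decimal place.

+146.8%

At 85,550 units, contribution = 85,550 × $24.92 = $2,131,906.00.
Operating income = contribution − fixed costs = $2,131,906.00 − $1,784,800 = $347,106.00.
So DOL = total CM / EBIT = $2,131,906.00 / $347,106.00 = 6.1419.
So EBIT moves 6.1419 × (+23.9%) = +146.8%.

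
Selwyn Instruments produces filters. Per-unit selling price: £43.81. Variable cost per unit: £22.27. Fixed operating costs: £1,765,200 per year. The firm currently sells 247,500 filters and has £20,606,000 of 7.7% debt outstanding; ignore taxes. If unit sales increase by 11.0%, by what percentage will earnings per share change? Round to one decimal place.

Contribution at this volume is 247,500 × £21.54 = £5,331,150.00.
Subtracting fixed costs: EBIT = £5,331,150.00 − £1,765,200 = £3,565,950.00.
After interest of £1,586,662.00, pre-tax earnings = £1,979,288.00.
Degree of combined leverage = contribution ÷ (EBIT − I) = £5,331,150.00 ÷ £1,979,288.00 = 2.6935.
EPS therefore changes by 2.6935 × (+11.0%) = +29.6%.

+29.6%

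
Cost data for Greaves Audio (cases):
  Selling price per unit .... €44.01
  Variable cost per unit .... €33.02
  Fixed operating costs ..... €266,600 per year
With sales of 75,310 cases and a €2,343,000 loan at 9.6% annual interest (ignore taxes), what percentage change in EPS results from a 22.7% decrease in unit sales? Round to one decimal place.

Total contribution margin = 75,310 × €10.99 = €827,656.90.
Operating income = contribution − fixed costs = €827,656.90 − €266,600 = €561,056.90.
After interest of €224,928.00, pre-tax earnings = €336,128.90.
Degree of combined leverage = contribution ÷ (EBIT − I) = €827,656.90 ÷ €336,128.90 = 2.4623.
%ΔEPS = DCL × %ΔSales = 2.4623 × -22.7% = -55.9%.

-55.9%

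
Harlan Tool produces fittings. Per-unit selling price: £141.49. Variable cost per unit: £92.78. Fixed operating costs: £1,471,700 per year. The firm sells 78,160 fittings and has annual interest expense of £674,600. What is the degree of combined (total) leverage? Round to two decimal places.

Total contribution margin = 78,160 × £48.71 = £3,807,173.60.
Operating income = contribution − fixed costs = £3,807,173.60 − £1,471,700 = £2,335,473.60. Interest = £674,600.00, so EBIT − I = £1,660,873.60.
Degree of total leverage = total CM / (EBIT − interest) = £3,807,173.60 / £1,660,873.60 = 2.2923.

2.29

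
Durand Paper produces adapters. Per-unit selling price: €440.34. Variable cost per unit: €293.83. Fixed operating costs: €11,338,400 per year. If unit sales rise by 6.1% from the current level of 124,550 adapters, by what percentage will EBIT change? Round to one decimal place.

Total contribution margin = 124,550 × €146.51 = €18,247,820.50.
Subtracting fixed costs: EBIT = €18,247,820.50 − €11,338,400 = €6,909,420.50.
Degree of operating leverage = €18,247,820.50 / €6,909,420.50 = 2.6410.
%ΔEBIT = DOL × %ΔSales = 2.6410 × +6.1% = +16.1%.

+16.1%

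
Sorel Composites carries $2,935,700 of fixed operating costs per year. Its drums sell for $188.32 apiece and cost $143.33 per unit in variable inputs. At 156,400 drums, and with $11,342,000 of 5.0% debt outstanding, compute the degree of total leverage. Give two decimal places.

1.99

Total contribution margin = 156,400 × $44.99 = $7,036,436.00.
Subtracting fixed costs: EBIT = $7,036,436.00 − $2,935,700 = $4,100,736.00. Interest = $567,100.00, so EBIT − I = $3,533,636.00.
DCL = contribution ÷ (EBIT − I) = $7,036,436.00 ÷ $3,533,636.00 = 1.9913.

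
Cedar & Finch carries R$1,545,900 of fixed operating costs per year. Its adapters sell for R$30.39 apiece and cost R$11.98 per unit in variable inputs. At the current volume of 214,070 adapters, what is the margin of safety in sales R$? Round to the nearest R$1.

R$3,953,719

Each unit contributes R$30.39 − R$11.98 = R$18.41. Break-even units = R$1,545,900 ÷ R$18.41 = 83,970.67; break-even revenue = 83,970.67 × R$30.39 = R$2,551,868.60.
Current sales = 214,070 × R$30.39 = R$6,505,587.30.
Margin of safety = R$6,505,587.30 − R$2,551,868.60 = R$3,953,719.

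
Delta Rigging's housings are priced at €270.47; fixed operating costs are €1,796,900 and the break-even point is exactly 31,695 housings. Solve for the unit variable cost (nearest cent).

At break-even, FC = Q × (P − VC), so P − VC = €1,796,900 ÷ 31,695 = €56.6935.
Hence VC = price − CM = €270.47 − €56.6935 = €213.78.

€213.78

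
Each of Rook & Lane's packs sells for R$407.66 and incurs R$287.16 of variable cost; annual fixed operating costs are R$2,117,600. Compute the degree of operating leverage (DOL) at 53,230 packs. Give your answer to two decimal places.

Total contribution margin = 53,230 × R$120.50 = R$6,414,215.00.
Subtracting fixed costs: EBIT = R$6,414,215.00 − R$2,117,600 = R$4,296,615.00.
DOL = contribution ÷ EBIT = R$6,414,215.00 ÷ R$4,296,615.00 = 1.4929.

1.49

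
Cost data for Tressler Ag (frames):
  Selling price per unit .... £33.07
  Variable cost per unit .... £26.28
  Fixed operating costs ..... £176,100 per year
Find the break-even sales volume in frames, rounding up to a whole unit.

Contribution margin per unit = £33.07 − £26.28 = £6.79.
Units to break even: £176,100 ÷ £6.79 = 25,935.20, rounded up to 25,936.

25,936 frames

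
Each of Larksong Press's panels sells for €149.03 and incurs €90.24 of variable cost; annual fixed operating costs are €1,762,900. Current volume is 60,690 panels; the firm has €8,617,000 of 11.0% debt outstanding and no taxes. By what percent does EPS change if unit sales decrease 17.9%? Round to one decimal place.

At 60,690 units, contribution = 60,690 × €58.79 = €3,567,965.10.
Operating income = contribution − fixed costs = €3,567,965.10 − €1,762,900 = €1,805,065.10.
Interest = €947,870.00, so EBIT − I = €857,195.10.
DCL = total CM / (EBIT − I) = €3,567,965.10 / €857,195.10 = 4.1624.
%ΔEPS = DCL × %ΔSales = 4.1624 × -17.9% = -74.5%.

-74.5%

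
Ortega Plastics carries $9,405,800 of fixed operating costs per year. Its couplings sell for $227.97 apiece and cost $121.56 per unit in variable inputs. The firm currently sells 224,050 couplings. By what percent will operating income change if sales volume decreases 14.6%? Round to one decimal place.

-24.1%

At 224,050 units, contribution = 224,050 × $106.41 = $23,841,160.50.
Operating income = contribution − fixed costs = $23,841,160.50 − $9,405,800 = $14,435,360.50.
Degree of operating leverage = $23,841,160.50 / $14,435,360.50 = 1.6516.
So EBIT moves 1.6516 × (-14.6%) = -24.1%.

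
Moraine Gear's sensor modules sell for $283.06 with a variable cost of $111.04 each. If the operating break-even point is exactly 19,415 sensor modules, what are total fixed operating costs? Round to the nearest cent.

$3,339,768.30

Contribution margin per unit = $283.06 − $111.04 = $172.02.
Fixed costs = break-even units × CM = 19,415 × $172.02 = $3,339,768.30.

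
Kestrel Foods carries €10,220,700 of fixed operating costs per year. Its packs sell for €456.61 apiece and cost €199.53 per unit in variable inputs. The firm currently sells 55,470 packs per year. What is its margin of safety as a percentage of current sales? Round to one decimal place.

Each unit contributes €456.61 − €199.53 = €257.08. Break-even units = €10,220,700 ÷ €257.08 = 39,756.89; break-even revenue = 39,756.89 × €456.61 = €18,153,391.27.
Current sales = 55,470 × €456.61 = €25,328,156.70.
Margin of safety = (€25,328,156.70 − €18,153,391.27) ÷ €25,328,156.70 = 28.3%.

28.3%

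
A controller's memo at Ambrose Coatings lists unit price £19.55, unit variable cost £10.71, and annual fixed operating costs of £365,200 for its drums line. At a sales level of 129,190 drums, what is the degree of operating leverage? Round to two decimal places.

1.47

At 129,190 units, contribution = 129,190 × £8.84 = £1,142,039.60.
EBIT = £1,142,039.60 − £365,200 = £776,839.60.
Degree of operating leverage = £1,142,039.60 / £776,839.60 = 1.4701.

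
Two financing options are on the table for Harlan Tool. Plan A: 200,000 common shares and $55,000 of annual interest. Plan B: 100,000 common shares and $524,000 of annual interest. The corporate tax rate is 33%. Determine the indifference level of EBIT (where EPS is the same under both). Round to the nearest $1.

Set EPS_A = EPS_B: (EBIT − $55,000)(1 − 0.33) ÷ 200,000 = (EBIT − $524,000)(1 − 0.33) ÷ 100,000.
Cancelling (1 − t) and cross-multiplying: 100,000·(EBIT − 55,000) = 200,000·(EBIT − 524,000).
Solving, EBIT = (524,000·200,000 − 55,000·100,000) / (200,000 − 100,000) = 99,300,000,000 / 100,000 = 993,000.00.

$993,000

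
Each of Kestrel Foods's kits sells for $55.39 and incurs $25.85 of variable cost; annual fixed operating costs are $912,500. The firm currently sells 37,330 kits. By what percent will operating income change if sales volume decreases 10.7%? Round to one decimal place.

At 37,330 units, contribution = 37,330 × $29.54 = $1,102,728.20.
EBIT = $1,102,728.20 − $912,500 = $190,228.20.
DOL = contribution ÷ EBIT = $1,102,728.20 ÷ $190,228.20 = 5.7969.
So EBIT moves 5.7969 × (-10.7%) = -62.0%.

-62.0%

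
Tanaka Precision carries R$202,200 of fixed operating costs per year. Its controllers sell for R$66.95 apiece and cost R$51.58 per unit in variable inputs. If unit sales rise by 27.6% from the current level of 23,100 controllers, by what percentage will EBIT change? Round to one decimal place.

Total contribution margin = 23,100 × R$15.37 = R$355,047.00.
EBIT = R$355,047.00 − R$202,200 = R$152,847.00.
So DOL = total CM / EBIT = R$355,047.00 / R$152,847.00 = 2.3229.
%ΔEBIT = DOL × %ΔSales = 2.3229 × +27.6% = +64.1%.

+64.1%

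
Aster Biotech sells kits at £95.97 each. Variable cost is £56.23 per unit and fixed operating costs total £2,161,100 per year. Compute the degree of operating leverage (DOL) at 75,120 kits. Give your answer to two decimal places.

Total contribution margin = 75,120 × £39.74 = £2,985,268.80.
Operating income = contribution − fixed costs = £2,985,268.80 − £2,161,100 = £824,168.80.
Degree of operating leverage = £2,985,268.80 / £824,168.80 = 3.6222.

3.62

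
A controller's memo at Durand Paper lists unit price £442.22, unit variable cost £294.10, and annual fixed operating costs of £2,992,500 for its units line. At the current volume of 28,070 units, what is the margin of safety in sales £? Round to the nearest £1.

Unit CM = price − variable cost = £442.22 − £294.10 = £148.12. Break-even units = £2,992,500 ÷ £148.12 = 20,203.21; break-even revenue = 20,203.21 × £442.22 = £8,934,265.12.
Current sales = 28,070 × £442.22 = £12,413,115.40.
Margin of safety = £12,413,115.40 − £8,934,265.12 = £3,478,850.

£3,478,850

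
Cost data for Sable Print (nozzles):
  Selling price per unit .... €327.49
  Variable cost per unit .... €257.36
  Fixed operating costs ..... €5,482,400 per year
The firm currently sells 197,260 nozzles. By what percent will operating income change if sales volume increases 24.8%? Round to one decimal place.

+41.1%

At 197,260 units, contribution = 197,260 × €70.13 = €13,833,843.80.
Subtracting fixed costs: EBIT = €13,833,843.80 − €5,482,400 = €8,351,443.80.
Degree of operating leverage = €13,833,843.80 / €8,351,443.80 = 1.6565.
%ΔEBIT = DOL × %ΔSales = 1.6565 × +24.8% = +41.1%.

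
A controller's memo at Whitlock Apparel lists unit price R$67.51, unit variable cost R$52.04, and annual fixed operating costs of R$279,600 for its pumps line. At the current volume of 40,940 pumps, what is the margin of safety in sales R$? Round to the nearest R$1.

Contribution margin per unit = R$67.51 − R$52.04 = R$15.47. Break-even units = R$279,600 ÷ R$15.47 = 18,073.69; break-even revenue = 18,073.69 × R$67.51 = R$1,220,154.88.
Actual sales revenue = 40,940 × R$67.51 = R$2,763,859.40.
Margin of safety = R$2,763,859.40 − R$1,220,154.88 = R$1,543,705.

R$1,543,705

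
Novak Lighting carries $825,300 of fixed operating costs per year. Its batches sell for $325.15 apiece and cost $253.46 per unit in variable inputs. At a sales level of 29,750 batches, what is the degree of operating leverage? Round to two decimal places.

At 29,750 units, contribution = 29,750 × $71.69 = $2,132,777.50.
EBIT = $2,132,777.50 − $825,300 = $1,307,477.50.
DOL = contribution ÷ EBIT = $2,132,777.50 ÷ $1,307,477.50 = 1.6312.

1.63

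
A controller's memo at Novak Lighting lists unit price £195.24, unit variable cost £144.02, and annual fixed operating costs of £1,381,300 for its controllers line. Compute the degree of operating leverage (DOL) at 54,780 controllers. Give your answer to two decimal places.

Contribution at this volume is 54,780 × £51.22 = £2,805,831.60.
Subtracting fixed costs: EBIT = £2,805,831.60 − £1,381,300 = £1,424,531.60.
Degree of operating leverage = £2,805,831.60 / £1,424,531.60 = 1.9697.

1.97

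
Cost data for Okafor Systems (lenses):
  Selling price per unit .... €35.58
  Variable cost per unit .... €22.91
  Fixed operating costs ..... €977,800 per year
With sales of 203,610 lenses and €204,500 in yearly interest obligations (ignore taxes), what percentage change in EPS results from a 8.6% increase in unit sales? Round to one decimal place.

Total contribution margin = 203,610 × €12.67 = €2,579,738.70.
Operating income = contribution − fixed costs = €2,579,738.70 − €977,800 = €1,601,938.70.
After interest of €204,500.00, pre-tax earnings = €1,397,438.70.
Degree of combined leverage = contribution ÷ (EBIT − I) = €2,579,738.70 ÷ €1,397,438.70 = 1.8460.
EPS therefore changes by 1.8460 × (+8.6%) = +15.9%.

+15.9%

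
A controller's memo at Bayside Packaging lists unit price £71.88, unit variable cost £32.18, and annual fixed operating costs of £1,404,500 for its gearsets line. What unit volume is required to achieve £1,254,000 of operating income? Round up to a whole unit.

Unit CM = price − variable cost = £71.88 − £32.18 = £39.70.
Required volume = (fixed costs + target profit) ÷ CM = (£1,404,500 + £1,254,000) ÷ £39.70 = 66,964.74, so 66,965 gearsets.

66,965 gearsets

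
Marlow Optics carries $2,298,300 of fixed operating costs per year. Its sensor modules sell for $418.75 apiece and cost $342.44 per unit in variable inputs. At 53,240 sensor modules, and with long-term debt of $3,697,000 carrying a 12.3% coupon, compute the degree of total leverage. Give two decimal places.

3.10

Total contribution margin = 53,240 × $76.31 = $4,062,744.40.
Operating income = contribution − fixed costs = $4,062,744.40 − $2,298,300 = $1,764,444.40. Interest = $454,731.00.
DOL = $4,062,744.40 ÷ $1,764,444.40 = 2.3026; DFL = $1,764,444.40 ÷ $1,309,713.40 = 1.3472.
DCL = DOL × DFL = 2.3026 × 1.3472 = 3.1021.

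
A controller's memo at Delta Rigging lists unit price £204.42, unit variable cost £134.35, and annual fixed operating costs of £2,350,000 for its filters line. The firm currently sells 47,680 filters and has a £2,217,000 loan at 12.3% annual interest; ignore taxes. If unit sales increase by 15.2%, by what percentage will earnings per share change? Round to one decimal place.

Total contribution margin = 47,680 × £70.07 = £3,340,937.60.
Subtracting fixed costs: EBIT = £3,340,937.60 − £2,350,000 = £990,937.60.
Interest = £272,691.00, so EBIT − I = £718,246.60.
Degree of combined leverage = contribution ÷ (EBIT − I) = £3,340,937.60 ÷ £718,246.60 = 4.6515.
%ΔEPS = DCL × %ΔSales = 4.6515 × +15.2% = +70.7%.

+70.7%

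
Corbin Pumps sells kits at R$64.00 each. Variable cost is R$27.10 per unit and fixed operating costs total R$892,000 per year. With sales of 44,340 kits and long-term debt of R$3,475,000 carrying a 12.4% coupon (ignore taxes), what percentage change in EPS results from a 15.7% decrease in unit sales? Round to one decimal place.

At 44,340 units, contribution = 44,340 × R$36.90 = R$1,636,146.00.
Subtracting fixed costs: EBIT = R$1,636,146.00 − R$892,000 = R$744,146.00.
After interest of R$430,900.00, pre-tax earnings = R$313,246.00.
DCL = total CM / (EBIT − I) = R$1,636,146.00 / R$313,246.00 = 5.2232.
EPS therefore changes by 5.2232 × (-15.7%) = -82.0%.

-82.0%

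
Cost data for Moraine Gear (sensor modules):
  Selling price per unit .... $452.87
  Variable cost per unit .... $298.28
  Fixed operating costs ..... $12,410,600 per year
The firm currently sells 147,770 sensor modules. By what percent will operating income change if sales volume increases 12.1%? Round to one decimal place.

Total contribution margin = 147,770 × $154.59 = $22,843,764.30.
EBIT = $22,843,764.30 − $12,410,600 = $10,433,164.30.
Degree of operating leverage = $22,843,764.30 / $10,433,164.30 = 2.1895.
%ΔEBIT = DOL × %ΔSales = 2.1895 × +12.1% = +26.5%.

+26.5%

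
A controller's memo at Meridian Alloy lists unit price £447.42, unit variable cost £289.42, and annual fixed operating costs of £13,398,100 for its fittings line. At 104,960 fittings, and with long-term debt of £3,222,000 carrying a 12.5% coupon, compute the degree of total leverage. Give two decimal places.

5.96

Total contribution margin = 104,960 × £158.00 = £16,583,680.00.
EBIT = £16,583,680.00 − £13,398,100 = £3,185,580.00. Interest = £402,750.00, so EBIT − I = £2,782,830.00.
Degree of total leverage = total CM / (EBIT − interest) = £16,583,680.00 / £2,782,830.00 = 5.9593.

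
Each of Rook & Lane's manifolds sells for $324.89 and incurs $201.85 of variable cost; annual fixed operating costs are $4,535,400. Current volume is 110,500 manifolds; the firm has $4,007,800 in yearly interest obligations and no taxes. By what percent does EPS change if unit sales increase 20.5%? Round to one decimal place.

Total contribution margin = 110,500 × $123.04 = $13,595,920.00.
Subtracting fixed costs: EBIT = $13,595,920.00 − $4,535,400 = $9,060,520.00.
Interest = $4,007,800.00, so EBIT − I = $5,052,720.00.
DCL = total CM / (EBIT − I) = $13,595,920.00 / $5,052,720.00 = 2.6908.
EPS therefore changes by 2.6908 × (+20.5%) = +55.2%.

+55.2%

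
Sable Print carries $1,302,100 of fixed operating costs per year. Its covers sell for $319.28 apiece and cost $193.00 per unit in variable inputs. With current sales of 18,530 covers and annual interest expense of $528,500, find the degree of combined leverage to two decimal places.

4.59

At 18,530 units, contribution = 18,530 × $126.28 = $2,339,968.40.
EBIT = $2,339,968.40 − $1,302,100 = $1,037,868.40. Interest = $528,500.00, so EBIT − I = $509,368.40.
Degree of total leverage = total CM / (EBIT − interest) = $2,339,968.40 / $509,368.40 = 4.5939.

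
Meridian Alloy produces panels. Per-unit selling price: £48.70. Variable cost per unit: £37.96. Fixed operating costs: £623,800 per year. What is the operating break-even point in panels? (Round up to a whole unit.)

58,082 panels

Contribution margin per unit = £48.70 − £37.96 = £10.74.
Units to break even: £623,800 ÷ £10.74 = 58,081.94, rounded up to 58,082.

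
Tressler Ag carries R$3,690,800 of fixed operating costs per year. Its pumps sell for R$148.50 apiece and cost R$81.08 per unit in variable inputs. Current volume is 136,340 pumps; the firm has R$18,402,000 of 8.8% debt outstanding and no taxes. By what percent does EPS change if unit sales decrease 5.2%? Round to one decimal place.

Contribution at this volume is 136,340 × R$67.42 = R$9,192,042.80.
Operating income = contribution − fixed costs = R$9,192,042.80 − R$3,690,800 = R$5,501,242.80.
Interest = R$1,619,376.00, so EBIT − I = R$3,881,866.80.
Degree of combined leverage = contribution ÷ (EBIT − I) = R$9,192,042.80 ÷ R$3,881,866.80 = 2.3679.
%ΔEPS = DCL × %ΔSales = 2.3679 × -5.2% = -12.3%.

-12.3%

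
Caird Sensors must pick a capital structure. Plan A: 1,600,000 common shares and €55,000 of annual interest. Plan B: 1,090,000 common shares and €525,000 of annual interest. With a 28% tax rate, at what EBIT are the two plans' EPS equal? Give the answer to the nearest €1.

€1,529,510

Set EPS_A = EPS_B: (EBIT − €55,000)(1 − 0.28) ÷ 1,600,000 = (EBIT − €525,000)(1 − 0.28) ÷ 1,090,000.
Cancelling (1 − t) and cross-multiplying: 1,090,000·(EBIT − 55,000) = 1,600,000·(EBIT − 525,000).
EBIT × (1,600,000 − 1,090,000) = 525,000 × 1,600,000 − 55,000 × 1,090,000 = 780,050,000,000, so EBIT = 780,050,000,000 ÷ 510,000 = 1,529,509.80.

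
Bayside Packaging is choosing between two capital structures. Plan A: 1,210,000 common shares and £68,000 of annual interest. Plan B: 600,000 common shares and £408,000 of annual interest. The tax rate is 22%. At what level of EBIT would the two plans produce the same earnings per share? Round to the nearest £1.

At indifference, (EBIT − 68,000)(1 − t)/1,210,000 = (EBIT − 408,000)(1 − t)/600,000.
The (1 − t) factor cancels: (EBIT − 68,000) × 600,000 = (EBIT − 408,000) × 1,210,000.
EBIT × (1,210,000 − 600,000) = 408,000 × 1,210,000 − 68,000 × 600,000 = 452,880,000,000, so EBIT = 452,880,000,000 ÷ 610,000 = 742,426.23.

£742,426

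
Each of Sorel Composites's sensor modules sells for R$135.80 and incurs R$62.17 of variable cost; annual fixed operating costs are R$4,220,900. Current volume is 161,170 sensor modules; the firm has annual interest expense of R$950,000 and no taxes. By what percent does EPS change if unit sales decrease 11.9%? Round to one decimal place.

-21.1%

At 161,170 units, contribution = 161,170 × R$73.63 = R$11,866,947.10.
Subtracting fixed costs: EBIT = R$11,866,947.10 − R$4,220,900 = R$7,646,047.10.
Interest = R$950,000.00, so EBIT − I = R$6,696,047.10.
Degree of combined leverage = contribution ÷ (EBIT − I) = R$11,866,947.10 ÷ R$6,696,047.10 = 1.7722.
%ΔEPS = DCL × %ΔSales = 1.7722 × -11.9% = -21.1%.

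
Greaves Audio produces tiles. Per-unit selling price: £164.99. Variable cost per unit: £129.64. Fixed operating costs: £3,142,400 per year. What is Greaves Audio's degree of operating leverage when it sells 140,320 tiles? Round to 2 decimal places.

Contribution at this volume is 140,320 × £35.35 = £4,960,312.00.
EBIT = £4,960,312.00 − £3,142,400 = £1,817,912.00.
So DOL = total CM / EBIT = £4,960,312.00 / £1,817,912.00 = 2.7286.

2.73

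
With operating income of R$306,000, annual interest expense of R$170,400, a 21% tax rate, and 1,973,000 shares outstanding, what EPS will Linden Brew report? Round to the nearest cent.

Interest = R$170,400.00, so EBT = R$306,000 − R$170,400.00 = R$135,600.00.
After tax at 21%: net income = R$135,600.00 × 0.79 = R$107,124.00.
Per share: R$107,124.00 / 1,973,000 shares = R$0.05.

R$0.05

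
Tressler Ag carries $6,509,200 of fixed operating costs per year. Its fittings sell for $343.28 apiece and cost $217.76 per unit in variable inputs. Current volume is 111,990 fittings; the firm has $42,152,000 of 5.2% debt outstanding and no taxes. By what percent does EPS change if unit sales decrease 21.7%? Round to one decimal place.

-57.0%

Total contribution margin = 111,990 × $125.52 = $14,056,984.80.
Operating income = contribution − fixed costs = $14,056,984.80 − $6,509,200 = $7,547,784.80.
After interest of $2,191,904.00, pre-tax earnings = $5,355,880.80.
DCL = total CM / (EBIT − I) = $14,056,984.80 / $5,355,880.80 = 2.6246.
EPS therefore changes by 2.6246 × (-21.7%) = -57.0%.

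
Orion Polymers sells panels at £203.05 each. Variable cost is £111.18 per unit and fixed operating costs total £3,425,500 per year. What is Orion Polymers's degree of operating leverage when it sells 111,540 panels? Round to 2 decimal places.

Total contribution margin = 111,540 × £91.87 = £10,247,179.80.
Subtracting fixed costs: EBIT = £10,247,179.80 − £3,425,500 = £6,821,679.80.
So DOL = total CM / EBIT = £10,247,179.80 / £6,821,679.80 = 1.5021.

1.50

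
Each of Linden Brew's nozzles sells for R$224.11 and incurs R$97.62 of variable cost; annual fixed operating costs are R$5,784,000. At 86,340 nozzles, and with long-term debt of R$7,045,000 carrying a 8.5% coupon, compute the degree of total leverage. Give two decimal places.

Contribution at this volume is 86,340 × R$126.49 = R$10,921,146.60.
Subtracting fixed costs: EBIT = R$10,921,146.60 − R$5,784,000 = R$5,137,146.60. Interest = R$598,825.00.
DOL = R$10,921,146.60 ÷ R$5,137,146.60 = 2.1259; DFL = R$5,137,146.60 ÷ R$4,538,321.60 = 1.1319.
Combined leverage = 2.1259 × 1.1319 = 2.4063.

2.41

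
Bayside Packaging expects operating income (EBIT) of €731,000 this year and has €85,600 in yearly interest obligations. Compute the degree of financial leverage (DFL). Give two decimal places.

1.13

Interest = €85,600.00.
DFL = EBIT ÷ (EBIT − I) = €731,000 ÷ (€731,000 − €85,600.00) = €731,000 ÷ €645,400.00 = 1.1326.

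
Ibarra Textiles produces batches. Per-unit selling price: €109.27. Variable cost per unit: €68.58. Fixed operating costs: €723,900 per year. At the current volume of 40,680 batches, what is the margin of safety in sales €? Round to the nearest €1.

€2,501,123

Unit CM = price − variable cost = €109.27 − €68.58 = €40.69. Break-even units = €723,900 ÷ €40.69 = 17,790.61; break-even revenue = 17,790.61 × €109.27 = €1,943,980.17.
Current sales = 40,680 × €109.27 = €4,445,103.60.
Margin of safety = €4,445,103.60 − €1,943,980.17 = €2,501,123.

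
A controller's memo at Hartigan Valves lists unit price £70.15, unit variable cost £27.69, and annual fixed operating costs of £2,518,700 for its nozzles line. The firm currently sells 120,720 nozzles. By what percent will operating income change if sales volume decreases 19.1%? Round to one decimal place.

-37.6%

Contribution at this volume is 120,720 × £42.46 = £5,125,771.20.
Operating income = contribution − fixed costs = £5,125,771.20 − £2,518,700 = £2,607,071.20.
Degree of operating leverage = £5,125,771.20 / £2,607,071.20 = 1.9661.
%ΔEBIT = DOL × %ΔSales = 1.9661 × -19.1% = -37.6%.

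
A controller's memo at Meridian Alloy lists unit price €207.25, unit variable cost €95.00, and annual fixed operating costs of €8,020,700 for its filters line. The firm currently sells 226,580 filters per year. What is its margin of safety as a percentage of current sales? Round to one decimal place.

Unit CM = price − variable cost = €207.25 − €95.00 = €112.25. Break-even units = €8,020,700 ÷ €112.25 = 71,453.90; break-even revenue = 71,453.90 × €207.25 = €14,808,820.27.
Actual sales revenue = 226,580 × €207.25 = €46,958,705.00.
Margin of safety = (€46,958,705.00 − €14,808,820.27) ÷ €46,958,705.00 = 68.5%.

68.5%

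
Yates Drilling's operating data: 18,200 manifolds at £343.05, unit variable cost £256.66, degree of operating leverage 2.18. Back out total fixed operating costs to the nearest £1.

£851,060

Contribution at this volume is 18,200 × £86.39 = £1,572,298.00.
Since DOL = CM ÷ EBIT, EBIT = £1,572,298.00 ÷ 2.18 = £721,237.61.
And FC = contribution − EBIT = £1,572,298.00 − £721,237.61 = £851,060.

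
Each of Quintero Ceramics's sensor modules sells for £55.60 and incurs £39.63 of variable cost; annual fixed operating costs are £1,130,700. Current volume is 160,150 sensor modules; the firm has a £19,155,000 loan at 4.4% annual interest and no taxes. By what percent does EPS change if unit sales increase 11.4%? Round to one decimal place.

+49.9%

Contribution at this volume is 160,150 × £15.97 = £2,557,595.50.
Operating income = contribution − fixed costs = £2,557,595.50 − £1,130,700 = £1,426,895.50.
Interest = £842,820.00, so EBIT − I = £584,075.50.
Degree of combined leverage = contribution ÷ (EBIT − I) = £2,557,595.50 ÷ £584,075.50 = 4.3789.
EPS therefore changes by 4.3789 × (+11.4%) = +49.9%.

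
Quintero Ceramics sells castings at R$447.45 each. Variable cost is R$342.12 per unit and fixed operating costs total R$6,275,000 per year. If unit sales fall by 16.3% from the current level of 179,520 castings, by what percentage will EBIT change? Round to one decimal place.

-24.4%

Total contribution margin = 179,520 × R$105.33 = R$18,908,841.60.
EBIT = R$18,908,841.60 − R$6,275,000 = R$12,633,841.60.
So DOL = total CM / EBIT = R$18,908,841.60 / R$12,633,841.60 = 1.4967.
Operating income changes by 1.4967 × -16.3% = -24.4%.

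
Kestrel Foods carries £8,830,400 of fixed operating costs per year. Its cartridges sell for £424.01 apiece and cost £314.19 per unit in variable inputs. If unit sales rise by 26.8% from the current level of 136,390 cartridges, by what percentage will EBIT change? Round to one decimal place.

+65.3%

Total contribution margin = 136,390 × £109.82 = £14,978,349.80.
Operating income = contribution − fixed costs = £14,978,349.80 − £8,830,400 = £6,147,949.80.
Degree of operating leverage = £14,978,349.80 / £6,147,949.80 = 2.4363.
Operating income changes by 2.4363 × +26.8% = +65.3%.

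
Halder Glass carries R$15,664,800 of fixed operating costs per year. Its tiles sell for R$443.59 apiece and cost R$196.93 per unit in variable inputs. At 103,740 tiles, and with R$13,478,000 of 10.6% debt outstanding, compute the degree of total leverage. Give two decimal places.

3.01

At 103,740 units, contribution = 103,740 × R$246.66 = R$25,588,508.40.
EBIT = R$25,588,508.40 − R$15,664,800 = R$9,923,708.40. Interest = R$1,428,668.00.
DOL = R$25,588,508.40 ÷ R$9,923,708.40 = 2.5785; DFL = R$9,923,708.40 ÷ R$8,495,040.40 = 1.1682.
Combined leverage = 2.5785 × 1.1682 = 3.0122.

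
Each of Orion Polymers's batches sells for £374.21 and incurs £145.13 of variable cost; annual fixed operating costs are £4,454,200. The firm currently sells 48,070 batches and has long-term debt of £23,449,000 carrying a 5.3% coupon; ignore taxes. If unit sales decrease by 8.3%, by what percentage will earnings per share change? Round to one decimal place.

-17.2%

At 48,070 units, contribution = 48,070 × £229.08 = £11,011,875.60.
Operating income = contribution − fixed costs = £11,011,875.60 − £4,454,200 = £6,557,675.60.
After interest of £1,242,797.00, pre-tax earnings = £5,314,878.60.
Degree of combined leverage = contribution ÷ (EBIT − I) = £11,011,875.60 ÷ £5,314,878.60 = 2.0719.
EPS therefore changes by 2.0719 × (-8.3%) = -17.2%.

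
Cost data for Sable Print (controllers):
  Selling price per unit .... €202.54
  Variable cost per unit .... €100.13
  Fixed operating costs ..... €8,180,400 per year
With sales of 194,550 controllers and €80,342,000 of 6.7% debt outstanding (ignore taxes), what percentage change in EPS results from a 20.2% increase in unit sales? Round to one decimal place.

At 194,550 units, contribution = 194,550 × €102.41 = €19,923,865.50.
Subtracting fixed costs: EBIT = €19,923,865.50 − €8,180,400 = €11,743,465.50.
Interest = €5,382,914.00, so EBIT − I = €6,360,551.50.
DCL = total CM / (EBIT − I) = €19,923,865.50 / €6,360,551.50 = 3.1324.
%ΔEPS = DCL × %ΔSales = 3.1324 × +20.2% = +63.3%.

+63.3%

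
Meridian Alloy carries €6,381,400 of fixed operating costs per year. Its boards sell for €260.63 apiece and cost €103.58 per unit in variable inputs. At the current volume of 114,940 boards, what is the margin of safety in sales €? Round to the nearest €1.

Contribution margin per unit = €260.63 − €103.58 = €157.05. Break-even units = €6,381,400 ÷ €157.05 = 40,632.92; break-even revenue = 40,632.92 × €260.63 = €10,590,157.80.
Current sales = 114,940 × €260.63 = €29,956,812.20.
Margin of safety = €29,956,812.20 − €10,590,157.80 = €19,366,654.

€19,366,654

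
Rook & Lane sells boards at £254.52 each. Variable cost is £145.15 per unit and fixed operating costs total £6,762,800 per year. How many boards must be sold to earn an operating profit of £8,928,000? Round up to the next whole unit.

Contribution margin per unit = £254.52 − £145.15 = £109.37.
Need Q such that Q × £109.37 − £6,762,800 = £8,928,000, i.e. Q = £15,690,800 / £109.37 = 143,465.30 → 143,466.

143,466 boards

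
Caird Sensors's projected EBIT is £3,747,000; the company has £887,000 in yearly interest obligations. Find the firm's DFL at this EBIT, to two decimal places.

Interest = £887,000.00.
DFL = EBIT ÷ (EBIT − I) = £3,747,000 ÷ (£3,747,000 − £887,000.00) = £3,747,000 ÷ £2,860,000.00 = 1.3101.

1.31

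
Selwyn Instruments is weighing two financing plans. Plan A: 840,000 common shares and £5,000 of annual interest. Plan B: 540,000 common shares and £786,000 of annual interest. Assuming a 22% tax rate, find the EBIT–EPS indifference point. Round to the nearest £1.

£2,191,800

Set EPS_A = EPS_B: (EBIT − £5,000)(1 − 0.22) ÷ 840,000 = (EBIT − £786,000)(1 − 0.22) ÷ 540,000.
Cancelling (1 − t) and cross-multiplying: 540,000·(EBIT − 5,000) = 840,000·(EBIT − 786,000).
Solving, EBIT = (786,000·840,000 − 5,000·540,000) / (840,000 − 540,000) = 657,540,000,000 / 300,000 = 2,191,800.00.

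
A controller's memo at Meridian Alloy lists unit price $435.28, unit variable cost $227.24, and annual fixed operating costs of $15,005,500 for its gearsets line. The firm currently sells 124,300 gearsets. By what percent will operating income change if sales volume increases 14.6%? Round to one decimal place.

+34.8%

At 124,300 units, contribution = 124,300 × $208.04 = $25,859,372.00.
EBIT = $25,859,372.00 − $15,005,500 = $10,853,872.00.
Degree of operating leverage = $25,859,372.00 / $10,853,872.00 = 2.3825.
Operating income changes by 2.3825 × +14.6% = +34.8%.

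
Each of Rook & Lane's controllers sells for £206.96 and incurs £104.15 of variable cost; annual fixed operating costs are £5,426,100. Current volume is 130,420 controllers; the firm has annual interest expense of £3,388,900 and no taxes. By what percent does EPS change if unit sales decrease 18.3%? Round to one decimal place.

-53.4%

Contribution at this volume is 130,420 × £102.81 = £13,408,480.20.
Subtracting fixed costs: EBIT = £13,408,480.20 − £5,426,100 = £7,982,380.20.
After interest of £3,388,900.00, pre-tax earnings = £4,593,480.20.
Degree of combined leverage = contribution ÷ (EBIT − I) = £13,408,480.20 ÷ £4,593,480.20 = 2.9190.
EPS therefore changes by 2.9190 × (-18.3%) = -53.4%.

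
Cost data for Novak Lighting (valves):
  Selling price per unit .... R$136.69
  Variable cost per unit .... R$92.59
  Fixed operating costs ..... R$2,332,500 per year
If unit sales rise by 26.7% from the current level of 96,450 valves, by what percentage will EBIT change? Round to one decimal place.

+59.1%

Contribution at this volume is 96,450 × R$44.10 = R$4,253,445.00.
Subtracting fixed costs: EBIT = R$4,253,445.00 − R$2,332,500 = R$1,920,945.00.
So DOL = total CM / EBIT = R$4,253,445.00 / R$1,920,945.00 = 2.2142.
So EBIT moves 2.2142 × (+26.7%) = +59.1%.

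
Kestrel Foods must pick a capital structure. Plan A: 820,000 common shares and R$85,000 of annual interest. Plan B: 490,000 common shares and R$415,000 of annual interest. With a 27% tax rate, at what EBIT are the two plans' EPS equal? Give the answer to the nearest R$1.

At indifference, (EBIT − 85,000)(1 − t)/820,000 = (EBIT − 415,000)(1 − t)/490,000.
The (1 − t) factor cancels: (EBIT − 85,000) × 490,000 = (EBIT − 415,000) × 820,000.
EBIT × (820,000 − 490,000) = 415,000 × 820,000 − 85,000 × 490,000 = 298,650,000,000, so EBIT = 298,650,000,000 ÷ 330,000 = 905,000.00.

R$905,000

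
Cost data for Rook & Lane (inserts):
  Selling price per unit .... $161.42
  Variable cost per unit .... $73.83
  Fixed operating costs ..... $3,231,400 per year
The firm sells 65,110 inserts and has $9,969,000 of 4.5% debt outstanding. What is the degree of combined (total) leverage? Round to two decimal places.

2.82

Total contribution margin = 65,110 × $87.59 = $5,702,984.90.
Subtracting fixed costs: EBIT = $5,702,984.90 − $3,231,400 = $2,471,584.90. Interest = $448,605.00, so EBIT − I = $2,022,979.90.
DCL = contribution ÷ (EBIT − I) = $5,702,984.90 ÷ $2,022,979.90 = 2.8191.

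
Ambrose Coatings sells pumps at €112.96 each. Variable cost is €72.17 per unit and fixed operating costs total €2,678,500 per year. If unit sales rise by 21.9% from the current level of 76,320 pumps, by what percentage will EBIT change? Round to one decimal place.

At 76,320 units, contribution = 76,320 × €40.79 = €3,113,092.80.
Operating income = contribution − fixed costs = €3,113,092.80 − €2,678,500 = €434,592.80.
So DOL = total CM / EBIT = €3,113,092.80 / €434,592.80 = 7.1632.
%ΔEBIT = DOL × %ΔSales = 7.1632 × +21.9% = +156.9%.

+156.9%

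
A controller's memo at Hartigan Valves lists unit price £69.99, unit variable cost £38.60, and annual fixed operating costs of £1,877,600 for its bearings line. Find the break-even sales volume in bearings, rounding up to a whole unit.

59,816 bearings

Each unit contributes £69.99 − £38.60 = £31.39.
Break-even volume = fixed costs ÷ CM per unit = £1,877,600 ÷ £31.39 = 59,815.23, so 59,816 bearings.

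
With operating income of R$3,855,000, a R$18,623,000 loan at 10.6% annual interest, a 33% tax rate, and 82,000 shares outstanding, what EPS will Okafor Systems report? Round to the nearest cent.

R$15.37

Interest = R$1,974,038.00, so EBT = R$3,855,000 − R$1,974,038.00 = R$1,880,962.00.
After tax at 33%: net income = R$1,880,962.00 × 0.67 = R$1,260,244.54.
Per share: R$1,260,244.54 / 82,000 shares = R$15.37.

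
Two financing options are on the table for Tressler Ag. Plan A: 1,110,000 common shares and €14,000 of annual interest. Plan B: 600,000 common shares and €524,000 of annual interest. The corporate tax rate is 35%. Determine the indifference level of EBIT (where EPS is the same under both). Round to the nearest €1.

€1,124,000

At indifference, (EBIT − 14,000)(1 − t)/1,110,000 = (EBIT − 524,000)(1 − t)/600,000.
Cancelling (1 − t) and cross-multiplying: 600,000·(EBIT − 14,000) = 1,110,000·(EBIT − 524,000).
EBIT × (1,110,000 − 600,000) = 524,000 × 1,110,000 − 14,000 × 600,000 = 573,240,000,000, so EBIT = 573,240,000,000 ÷ 510,000 = 1,124,000.00.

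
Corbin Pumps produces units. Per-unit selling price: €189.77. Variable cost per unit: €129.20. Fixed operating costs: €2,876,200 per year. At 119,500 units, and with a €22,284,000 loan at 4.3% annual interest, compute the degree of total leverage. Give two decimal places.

At 119,500 units, contribution = 119,500 × €60.57 = €7,238,115.00.
EBIT = €7,238,115.00 − €2,876,200 = €4,361,915.00. Interest = €958,212.00, so EBIT − I = €3,403,703.00.
DCL = contribution ÷ (EBIT − I) = €7,238,115.00 ÷ €3,403,703.00 = 2.1265.

2.13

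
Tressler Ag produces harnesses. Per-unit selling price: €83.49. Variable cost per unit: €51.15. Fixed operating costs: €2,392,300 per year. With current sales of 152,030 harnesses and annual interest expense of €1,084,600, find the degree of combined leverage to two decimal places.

Contribution at this volume is 152,030 × €32.34 = €4,916,650.20.
Operating income = contribution − fixed costs = €4,916,650.20 − €2,392,300 = €2,524,350.20. Interest = €1,084,600.00, so EBIT − I = €1,439,750.20.
DCL = contribution ÷ (EBIT − I) = €4,916,650.20 ÷ €1,439,750.20 = 3.4149.

3.41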